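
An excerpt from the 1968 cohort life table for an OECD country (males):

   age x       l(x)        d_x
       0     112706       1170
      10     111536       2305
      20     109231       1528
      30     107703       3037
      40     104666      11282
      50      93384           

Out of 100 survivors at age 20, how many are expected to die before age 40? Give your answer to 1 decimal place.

4.2

The relevant probability is 1 − 104666/109231 = 0.041792.
Expected number = 100 × 0.041792 = 4.2.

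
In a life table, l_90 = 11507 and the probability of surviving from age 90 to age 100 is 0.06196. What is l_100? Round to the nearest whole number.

713

l_100 = l_90 × p = 11507 × 0.06196 = 713.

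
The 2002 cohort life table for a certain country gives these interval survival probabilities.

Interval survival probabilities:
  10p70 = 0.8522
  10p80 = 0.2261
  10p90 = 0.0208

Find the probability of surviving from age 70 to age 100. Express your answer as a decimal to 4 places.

The overall survival probability is 0.8522 × 0.2261 × 0.0208.
= 0.004008.

0.0040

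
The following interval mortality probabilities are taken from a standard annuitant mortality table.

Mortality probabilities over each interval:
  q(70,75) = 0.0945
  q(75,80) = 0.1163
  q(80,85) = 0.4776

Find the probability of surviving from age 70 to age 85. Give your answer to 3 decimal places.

0.418

Survival from 70 to 85 is the product of surviving each interval: (1 − 0.0945) × (1 − 0.1163) × (1 − 0.4776).
= 0.9055 × 0.8837 × 0.5224 = 0.418019.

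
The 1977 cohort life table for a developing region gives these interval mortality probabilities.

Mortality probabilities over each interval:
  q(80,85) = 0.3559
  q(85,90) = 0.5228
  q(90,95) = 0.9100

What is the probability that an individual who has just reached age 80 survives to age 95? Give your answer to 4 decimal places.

0.0277

The overall survival probability is (1 − 0.3559) × (1 − 0.5228) × (1 − 0.9100).
= 0.6441 × 0.4772 × 0.0900 = 0.027663.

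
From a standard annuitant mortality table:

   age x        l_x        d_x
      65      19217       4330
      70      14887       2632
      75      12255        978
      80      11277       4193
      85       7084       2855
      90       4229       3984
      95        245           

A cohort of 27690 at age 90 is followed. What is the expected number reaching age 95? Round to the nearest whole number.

1604

The relevant probability is 245/4229 = 0.057933.
Expected number = 27690 × 0.057933 = 1604.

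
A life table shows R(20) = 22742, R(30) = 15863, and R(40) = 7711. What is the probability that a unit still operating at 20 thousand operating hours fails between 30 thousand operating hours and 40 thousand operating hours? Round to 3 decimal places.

0.358

This is the probability of reaching 30 but not 40, conditional on being operational at 20: (R(30) − R(40)) / R(20).
= (15863 − 7711) / 22742 = 8152 / 22742 = 0.358456.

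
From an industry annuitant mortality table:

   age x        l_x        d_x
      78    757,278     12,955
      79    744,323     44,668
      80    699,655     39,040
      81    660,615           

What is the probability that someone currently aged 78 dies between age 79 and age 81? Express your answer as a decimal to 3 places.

This is the probability of reaching 79 but not 81, conditional on being alive at 78: (l_79 − l_81) / l_78.
= (744,323 − 660,615) / 757,278 = 83,708 / 757,278 = 0.110538.

0.111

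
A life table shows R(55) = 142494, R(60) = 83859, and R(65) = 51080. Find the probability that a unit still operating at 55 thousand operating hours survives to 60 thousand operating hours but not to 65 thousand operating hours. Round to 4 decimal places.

This is the probability of reaching 60 but not 65, conditional on being operational at 55: (R(60) − R(65)) / R(55).
= (83859 − 51080) / 142494 = 32779 / 142494 = 0.230038.

0.2300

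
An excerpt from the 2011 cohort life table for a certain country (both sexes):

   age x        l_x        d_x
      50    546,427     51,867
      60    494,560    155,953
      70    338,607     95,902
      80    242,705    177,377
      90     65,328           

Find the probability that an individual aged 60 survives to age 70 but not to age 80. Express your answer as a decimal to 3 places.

This is the probability of reaching 70 but not 80, conditional on being alive at 60: (l_70 − l_80) / l_60.
= (338,607 − 242,705) / 494,560 = 95,902 / 494,560 = 0.193914.

0.194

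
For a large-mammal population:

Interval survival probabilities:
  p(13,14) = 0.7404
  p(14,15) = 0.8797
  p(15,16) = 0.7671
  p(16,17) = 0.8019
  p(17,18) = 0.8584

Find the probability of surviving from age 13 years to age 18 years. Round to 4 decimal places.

0.3439

The overall survival probability is 0.7404 × 0.8797 × 0.7671 × 0.8019 × 0.8584.
= 0.343924.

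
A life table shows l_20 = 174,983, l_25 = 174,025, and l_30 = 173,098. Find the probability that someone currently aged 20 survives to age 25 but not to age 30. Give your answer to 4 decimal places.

This is the probability of reaching 25 but not 30, conditional on being alive at 20: (l_25 − l_30) / l_20.
= (174,025 − 173,098) / 174,983 = 927 / 174,983 = 0.005298.

0.0053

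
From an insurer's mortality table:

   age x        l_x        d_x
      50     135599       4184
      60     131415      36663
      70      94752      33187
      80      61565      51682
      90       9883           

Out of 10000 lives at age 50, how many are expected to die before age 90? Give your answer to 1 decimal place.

9271.2

The relevant probability is 1 − 9883/135599 = 0.927116.
Expected number = 10000 × 0.927116 = 9271.2.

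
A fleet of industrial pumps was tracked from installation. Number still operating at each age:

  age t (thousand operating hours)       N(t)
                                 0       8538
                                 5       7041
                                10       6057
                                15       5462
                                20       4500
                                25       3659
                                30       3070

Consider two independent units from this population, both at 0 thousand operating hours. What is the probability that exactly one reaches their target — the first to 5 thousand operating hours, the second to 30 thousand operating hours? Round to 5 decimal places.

p₁ = N(5)/N(0) = 7041/8538 = 0.824666; p₂ = N(30)/N(0) = 3070/8538 = 0.359569.
P(exactly one) = p₁(1−p₂) + (1−p₁)p₂ = 0.528142 + 0.063045 = 0.591186.

0.59119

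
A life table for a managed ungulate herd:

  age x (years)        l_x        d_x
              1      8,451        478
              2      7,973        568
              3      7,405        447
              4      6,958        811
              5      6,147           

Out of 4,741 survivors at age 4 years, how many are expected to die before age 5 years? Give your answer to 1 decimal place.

552.6

The relevant probability is 1 − 6,147/6,958 = 0.116556.
Expected number = 4,741 × 0.116556 = 552.6.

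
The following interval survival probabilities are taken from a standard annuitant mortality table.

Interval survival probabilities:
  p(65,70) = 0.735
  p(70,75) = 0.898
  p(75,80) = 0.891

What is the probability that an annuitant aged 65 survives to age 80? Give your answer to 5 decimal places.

0.58809

P(survive 65→80) = 0.735 × 0.898 × 0.891.
= 0.588087.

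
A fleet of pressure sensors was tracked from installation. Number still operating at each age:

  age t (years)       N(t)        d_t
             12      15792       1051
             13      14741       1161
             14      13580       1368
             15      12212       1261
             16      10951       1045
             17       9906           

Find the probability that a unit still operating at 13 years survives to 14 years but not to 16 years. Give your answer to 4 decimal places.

This is the probability of reaching 14 but not 16, conditional on being operational at 13: (N(14) − N(16)) / N(13).
= (13580 − 10951) / 14741 = 2629 / 14741 = 0.178346.

0.1783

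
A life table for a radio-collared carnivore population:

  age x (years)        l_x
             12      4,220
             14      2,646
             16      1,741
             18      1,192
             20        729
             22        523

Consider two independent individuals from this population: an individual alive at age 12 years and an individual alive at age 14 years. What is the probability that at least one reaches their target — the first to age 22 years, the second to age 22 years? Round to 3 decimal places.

p₁ = l_22/l_12 = 523/4,220 = 0.123934; p₂ = l_22/l_14 = 523/2,646 = 0.197657.
P(at least one) = 1 − (1−p₁)(1−p₂) = 1 − 0.876066 × 0.802343 = 0.297095.

0.297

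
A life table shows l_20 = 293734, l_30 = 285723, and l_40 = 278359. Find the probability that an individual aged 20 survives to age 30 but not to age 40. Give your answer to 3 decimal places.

We want 10|10q20 = (l_30 − l_40)/l_20.
This is the probability of reaching 30 but not 40, conditional on being alive at 20: (l_30 − l_40) / l_20.
= (285723 − 278359) / 293734 = 7364 / 293734 = 0.025070.

0.025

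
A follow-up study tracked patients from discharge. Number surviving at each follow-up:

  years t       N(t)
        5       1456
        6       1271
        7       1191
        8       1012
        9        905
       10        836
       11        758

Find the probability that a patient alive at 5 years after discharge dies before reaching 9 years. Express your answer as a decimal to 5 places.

0.37843

P(die before 9 | alive at 5) = 1 − N(9)/N(5) = 1 − 905/1456 = (551)/1456 = 0.378434.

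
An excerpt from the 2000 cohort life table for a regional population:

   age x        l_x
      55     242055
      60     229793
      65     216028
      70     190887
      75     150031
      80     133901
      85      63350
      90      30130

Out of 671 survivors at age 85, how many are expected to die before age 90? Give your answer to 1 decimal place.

The relevant probability is 1 − 30130/63350 = 0.524388.
Expected number = 671 × 0.524388 = 351.9.

351.9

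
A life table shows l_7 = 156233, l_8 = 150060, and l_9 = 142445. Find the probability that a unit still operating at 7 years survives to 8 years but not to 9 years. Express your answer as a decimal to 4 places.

0.0487

This is the probability of reaching 8 but not 9, conditional on being operational at 7: (l_8 − l_9) / l_7.
= (150060 − 142445) / 156233 = 7615 / 156233 = 0.048741.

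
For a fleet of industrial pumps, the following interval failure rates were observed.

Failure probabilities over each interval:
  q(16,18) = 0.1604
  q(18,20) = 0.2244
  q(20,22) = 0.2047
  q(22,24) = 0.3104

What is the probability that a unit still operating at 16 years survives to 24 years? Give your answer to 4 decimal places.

0.3571

P(survive 16→24) = (1 − 0.1604) × (1 − 0.2244) × (1 − 0.2047) × (1 − 0.3104).
= 0.8396 × 0.7756 × 0.7953 × 0.6896 = 0.357140.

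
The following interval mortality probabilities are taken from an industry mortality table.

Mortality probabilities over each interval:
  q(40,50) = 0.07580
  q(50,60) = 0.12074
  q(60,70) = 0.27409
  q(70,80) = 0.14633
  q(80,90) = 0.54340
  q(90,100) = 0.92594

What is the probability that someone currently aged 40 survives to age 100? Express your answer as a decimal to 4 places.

0.0170

Chaining the interval survival probabilities: (1 − 0.07580) × (1 − 0.12074) × (1 − 0.27409) × (1 − 0.14633) × (1 − 0.54340) × (1 − 0.92594).
= 0.92420 × 0.87926 × 0.72591 × 0.85367 × 0.45660 × 0.07406 = 0.017028.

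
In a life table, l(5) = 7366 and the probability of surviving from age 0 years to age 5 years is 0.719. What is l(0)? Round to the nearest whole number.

10245

l(0) = l(5) / p = 7366 / 0.719 = 10245.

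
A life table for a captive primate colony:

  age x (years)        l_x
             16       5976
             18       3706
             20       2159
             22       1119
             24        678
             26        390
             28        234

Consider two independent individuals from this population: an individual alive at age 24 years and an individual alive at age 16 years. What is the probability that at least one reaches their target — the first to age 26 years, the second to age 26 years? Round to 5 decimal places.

p₁ = l_26/l_24 = 390/678 = 0.575221; p₂ = l_26/l_16 = 390/5976 = 0.065261.
P(at least one) = 1 − (1−p₁)(1−p₂) = 1 − 0.424779 × 0.934739 = 0.602943.

0.60294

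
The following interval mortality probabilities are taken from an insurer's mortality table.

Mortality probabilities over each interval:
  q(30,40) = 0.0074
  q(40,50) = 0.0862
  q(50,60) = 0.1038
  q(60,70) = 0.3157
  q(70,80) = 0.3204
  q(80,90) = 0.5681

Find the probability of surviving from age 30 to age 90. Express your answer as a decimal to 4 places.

Survival from 30 to 90 is the product of surviving each interval: (1 − 0.0074) × (1 − 0.0862) × (1 − 0.1038) × (1 − 0.3157) × (1 − 0.3204) × (1 − 0.5681).
= 0.9926 × 0.9138 × 0.8962 × 0.6843 × 0.6796 × 0.4319 = 0.163273.

0.1633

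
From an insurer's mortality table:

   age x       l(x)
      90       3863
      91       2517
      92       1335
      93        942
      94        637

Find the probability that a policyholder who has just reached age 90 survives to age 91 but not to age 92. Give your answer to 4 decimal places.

0.3060

This is the probability of reaching 91 but not 92, conditional on being alive at 90: (l(91) − l(92)) / l(90).
= (2517 − 1335) / 3863 = 1182 / 3863 = 0.305980.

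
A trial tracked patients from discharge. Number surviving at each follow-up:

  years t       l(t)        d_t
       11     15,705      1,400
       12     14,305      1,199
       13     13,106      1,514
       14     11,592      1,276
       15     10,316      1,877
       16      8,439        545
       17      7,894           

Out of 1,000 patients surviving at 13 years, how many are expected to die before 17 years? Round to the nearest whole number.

The relevant probability is 1 − 7,894/13,106 = 0.397680.
Expected number = 1,000 × 0.397680 = 398.

398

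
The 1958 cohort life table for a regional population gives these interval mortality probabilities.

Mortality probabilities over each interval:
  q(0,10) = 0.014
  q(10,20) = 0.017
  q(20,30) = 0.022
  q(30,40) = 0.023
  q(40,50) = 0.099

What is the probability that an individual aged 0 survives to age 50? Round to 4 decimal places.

0.8344

P(survive 0→50) = (1 − 0.014) × (1 − 0.017) × (1 − 0.022) × (1 − 0.023) × (1 − 0.099).
= 0.986 × 0.983 × 0.978 × 0.977 × 0.901 = 0.834428.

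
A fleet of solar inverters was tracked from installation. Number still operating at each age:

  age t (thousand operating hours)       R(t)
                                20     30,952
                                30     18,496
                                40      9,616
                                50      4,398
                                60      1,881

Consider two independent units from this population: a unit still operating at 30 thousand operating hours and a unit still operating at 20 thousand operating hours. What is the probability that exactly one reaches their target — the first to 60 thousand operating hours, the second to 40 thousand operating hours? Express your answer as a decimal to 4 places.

p₁ = R(60)/R(30) = 1,881/18,496 = 0.101698; p₂ = R(40)/R(20) = 9,616/30,952 = 0.310675.
P(exactly one) = p₁(1−p₂) + (1−p₁)p₂ = 0.070103 + 0.279080 = 0.349183.

0.3492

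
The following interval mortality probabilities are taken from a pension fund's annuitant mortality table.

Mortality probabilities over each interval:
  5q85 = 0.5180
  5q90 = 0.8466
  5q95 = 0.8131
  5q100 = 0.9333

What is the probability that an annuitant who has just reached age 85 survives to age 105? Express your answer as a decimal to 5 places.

0.00092

The overall survival probability is (1 − 0.5180) × (1 − 0.8466) × (1 − 0.8131) × (1 − 0.9333).
= 0.4820 × 0.1534 × 0.1869 × 0.0667 = 0.000922.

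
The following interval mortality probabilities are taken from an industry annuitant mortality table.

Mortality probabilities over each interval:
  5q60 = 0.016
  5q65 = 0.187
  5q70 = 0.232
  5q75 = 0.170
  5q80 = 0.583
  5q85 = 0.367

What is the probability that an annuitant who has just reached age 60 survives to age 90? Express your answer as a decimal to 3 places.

The overall survival probability is (1 − 0.016) × (1 − 0.187) × (1 − 0.232) × (1 − 0.170) × (1 − 0.583) × (1 − 0.367).
= 0.984 × 0.813 × 0.768 × 0.830 × 0.417 × 0.633 = 0.134606.

0.135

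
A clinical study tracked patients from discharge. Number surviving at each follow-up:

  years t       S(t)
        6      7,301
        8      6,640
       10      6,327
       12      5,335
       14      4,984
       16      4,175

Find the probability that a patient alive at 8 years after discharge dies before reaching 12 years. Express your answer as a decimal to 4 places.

0.1965

P(die before 12 | alive at 8) = 1 − S(12)/S(8) = 1 − 5,335/6,640 = (1,305)/6,640 = 0.196536.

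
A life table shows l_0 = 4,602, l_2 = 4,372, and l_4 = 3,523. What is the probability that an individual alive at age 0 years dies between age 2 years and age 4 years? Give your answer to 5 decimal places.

0.18449

This is the probability of reaching 2 but not 4, conditional on being alive at 0: (l_2 − l_4) / l_0.
= (4,372 − 3,523) / 4,602 = 849 / 4,602 = 0.184485.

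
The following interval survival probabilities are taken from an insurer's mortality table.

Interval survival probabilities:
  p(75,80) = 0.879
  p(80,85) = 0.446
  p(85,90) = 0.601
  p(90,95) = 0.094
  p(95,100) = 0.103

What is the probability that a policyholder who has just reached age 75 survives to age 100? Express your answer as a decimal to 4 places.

The overall survival probability is 0.879 × 0.446 × 0.601 × 0.094 × 0.103.
= 0.002281.

0.0023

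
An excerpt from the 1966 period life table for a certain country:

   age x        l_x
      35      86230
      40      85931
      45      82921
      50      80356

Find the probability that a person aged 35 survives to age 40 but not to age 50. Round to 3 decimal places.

We want 5|10q35 = (l_40 − l_50)/l_35.
This is the probability of reaching 40 but not 50, conditional on being alive at 35: (l_40 − l_50) / l_35.
= (85931 − 80356) / 86230 = 5575 / 86230 = 0.064653.

0.065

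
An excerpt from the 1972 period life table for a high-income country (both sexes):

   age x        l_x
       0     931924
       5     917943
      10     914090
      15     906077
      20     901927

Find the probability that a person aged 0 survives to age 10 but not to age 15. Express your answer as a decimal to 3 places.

We want 10|5q0 = (l_10 − l_15)/l_0.
This is the probability of reaching 10 but not 15, conditional on being alive at 0: (l_10 − l_15) / l_0.
= (914090 − 906077) / 931924 = 8013 / 931924 = 0.008598.

0.009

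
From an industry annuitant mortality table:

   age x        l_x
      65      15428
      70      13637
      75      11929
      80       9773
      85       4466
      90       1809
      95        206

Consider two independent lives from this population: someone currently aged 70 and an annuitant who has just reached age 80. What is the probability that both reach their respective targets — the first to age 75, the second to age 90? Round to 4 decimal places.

0.1619

p₁ = l_75/l_70 = 11929/13637 = 0.874753; p₂ = l_90/l_80 = 1809/9773 = 0.185102.
P(both) = p₁ × p₂ = 0.874753 × 0.185102 = 0.161919.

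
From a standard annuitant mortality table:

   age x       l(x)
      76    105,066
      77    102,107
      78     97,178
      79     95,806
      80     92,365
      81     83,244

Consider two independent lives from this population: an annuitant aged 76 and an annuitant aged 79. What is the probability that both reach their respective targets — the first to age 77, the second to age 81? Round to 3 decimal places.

p₁ = l(77)/l(76) = 102,107/105,066 = 0.971837; p₂ = l(81)/l(79) = 83,244/95,806 = 0.868881.
P(both) = p₁ × p₂ = 0.971837 × 0.868881 = 0.844411.

0.844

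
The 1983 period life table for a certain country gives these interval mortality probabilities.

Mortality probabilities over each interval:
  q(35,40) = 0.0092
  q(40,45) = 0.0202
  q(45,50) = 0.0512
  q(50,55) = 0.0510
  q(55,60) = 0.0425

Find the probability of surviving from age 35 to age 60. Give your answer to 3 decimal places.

0.837

The overall survival probability is (1 − 0.0092) × (1 − 0.0202) × (1 − 0.0512) × (1 − 0.0510) × (1 − 0.0425).
= 0.9908 × 0.9798 × 0.9488 × 0.9490 × 0.9575 = 0.836957.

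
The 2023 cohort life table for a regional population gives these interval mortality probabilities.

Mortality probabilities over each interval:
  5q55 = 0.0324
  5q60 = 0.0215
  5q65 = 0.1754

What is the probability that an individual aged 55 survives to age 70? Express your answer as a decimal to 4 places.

Chaining the interval survival probabilities: (1 − 0.0324) × (1 − 0.0215) × (1 − 0.1754).
= 0.9676 × 0.9785 × 0.8246 = 0.780728.

0.7807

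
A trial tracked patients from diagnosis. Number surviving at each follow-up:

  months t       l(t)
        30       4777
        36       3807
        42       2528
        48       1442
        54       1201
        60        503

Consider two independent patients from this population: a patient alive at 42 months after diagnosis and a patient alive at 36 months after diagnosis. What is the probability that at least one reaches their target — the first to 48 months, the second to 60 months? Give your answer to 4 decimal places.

0.6272

p₁ = l(48)/l(42) = 1442/2528 = 0.570411; p₂ = l(60)/l(36) = 503/3807 = 0.132125.
P(at least one) = 1 − (1−p₁)(1−p₂) = 1 − 0.429589 × 0.867875 = 0.627170.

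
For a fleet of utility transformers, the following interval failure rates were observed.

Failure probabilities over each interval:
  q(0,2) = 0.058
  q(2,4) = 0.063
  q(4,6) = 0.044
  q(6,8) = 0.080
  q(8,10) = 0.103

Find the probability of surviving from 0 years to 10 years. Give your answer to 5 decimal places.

The overall survival probability is (1 − 0.058) × (1 − 0.063) × (1 − 0.044) × (1 − 0.080) × (1 − 0.103).
= 0.942 × 0.937 × 0.956 × 0.920 × 0.897 = 0.696352.

0.69635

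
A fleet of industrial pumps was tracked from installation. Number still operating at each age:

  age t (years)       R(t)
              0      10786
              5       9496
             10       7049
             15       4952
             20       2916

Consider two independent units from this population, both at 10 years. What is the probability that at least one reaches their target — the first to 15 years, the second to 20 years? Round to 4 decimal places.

0.8256

p₁ = R(15)/R(10) = 4952/7049 = 0.702511; p₂ = R(20)/R(10) = 2916/7049 = 0.413676.
P(at least one) = 1 − (1−p₁)(1−p₂) = 1 − 0.297489 × 0.586324 = 0.825575.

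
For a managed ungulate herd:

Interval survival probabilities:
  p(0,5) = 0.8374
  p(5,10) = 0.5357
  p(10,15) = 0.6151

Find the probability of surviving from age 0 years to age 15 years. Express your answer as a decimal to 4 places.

Chaining the interval survival probabilities: 0.8374 × 0.5357 × 0.6151.
= 0.275931.

0.2759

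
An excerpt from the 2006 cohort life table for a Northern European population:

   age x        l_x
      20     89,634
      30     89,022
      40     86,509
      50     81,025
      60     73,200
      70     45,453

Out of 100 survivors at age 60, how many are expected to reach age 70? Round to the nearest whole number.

The relevant probability is 45,453/73,200 = 0.620943.
Expected number = 100 × 0.620943 = 62.

62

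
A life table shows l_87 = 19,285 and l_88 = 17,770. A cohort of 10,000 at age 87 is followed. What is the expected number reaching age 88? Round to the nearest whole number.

9214

The relevant probability is 17,770/19,285 = 0.921442.
Expected number = 10,000 × 0.921442 = 9214.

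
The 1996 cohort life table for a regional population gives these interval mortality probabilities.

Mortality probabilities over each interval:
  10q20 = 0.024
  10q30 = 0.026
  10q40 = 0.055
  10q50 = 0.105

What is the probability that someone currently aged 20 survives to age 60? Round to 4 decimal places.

0.8040

The overall survival probability is (1 − 0.024) × (1 − 0.026) × (1 − 0.055) × (1 − 0.105).
= 0.976 × 0.974 × 0.945 × 0.895 = 0.804014.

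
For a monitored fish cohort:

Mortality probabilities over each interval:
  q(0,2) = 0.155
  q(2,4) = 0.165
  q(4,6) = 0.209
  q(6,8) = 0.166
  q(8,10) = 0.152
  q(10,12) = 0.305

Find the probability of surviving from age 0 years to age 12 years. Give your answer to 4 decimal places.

P(survive 0→12) = (1 − 0.155) × (1 − 0.165) × (1 − 0.209) × (1 − 0.166) × (1 − 0.152) × (1 − 0.305).
= 0.845 × 0.835 × 0.791 × 0.834 × 0.848 × 0.695 = 0.274326.

0.2743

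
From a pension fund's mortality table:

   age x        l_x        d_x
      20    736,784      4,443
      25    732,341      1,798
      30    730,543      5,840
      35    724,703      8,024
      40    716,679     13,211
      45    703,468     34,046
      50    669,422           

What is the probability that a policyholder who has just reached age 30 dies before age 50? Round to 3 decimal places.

P(die before 50 | alive at 30) = 1 − l_50/l_30 = 1 − 669,422/730,543 = (61,121)/730,543 = 0.083665.

0.084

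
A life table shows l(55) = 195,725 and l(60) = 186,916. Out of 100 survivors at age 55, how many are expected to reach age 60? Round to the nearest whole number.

The relevant probability is 186,916/195,725 = 0.954993.
Expected number = 100 × 0.954993 = 95.

95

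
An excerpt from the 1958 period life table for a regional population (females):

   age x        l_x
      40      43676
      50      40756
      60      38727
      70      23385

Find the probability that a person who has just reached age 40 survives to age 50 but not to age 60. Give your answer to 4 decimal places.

0.0465

We want 10|10q40 = (l_50 − l_60)/l_40.
This is the probability of reaching 50 but not 60, conditional on being alive at 40: (l_50 − l_60) / l_40.
= (40756 − 38727) / 43676 = 2029 / 43676 = 0.046456.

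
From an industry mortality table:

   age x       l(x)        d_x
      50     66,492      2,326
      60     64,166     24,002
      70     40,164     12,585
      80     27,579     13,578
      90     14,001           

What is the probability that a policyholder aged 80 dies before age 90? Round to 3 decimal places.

0.492

P(die before 90 | alive at 80) = 1 − l(90)/l(80) = 1 − 14,001/27,579 = (13,578)/27,579 = 0.492331.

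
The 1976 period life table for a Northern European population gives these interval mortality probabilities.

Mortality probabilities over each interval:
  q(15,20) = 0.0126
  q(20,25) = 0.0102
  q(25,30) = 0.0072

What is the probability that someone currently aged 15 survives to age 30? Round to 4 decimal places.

The overall survival probability is (1 − 0.0126) × (1 − 0.0102) × (1 − 0.0072).
= 0.9874 × 0.9898 × 0.9928 = 0.970292.

0.9703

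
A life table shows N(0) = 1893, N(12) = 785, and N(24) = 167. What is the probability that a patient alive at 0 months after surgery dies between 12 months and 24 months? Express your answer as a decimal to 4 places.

0.3265

This is the probability of reaching 12 but not 24, conditional on being alive at 0: (N(12) − N(24)) / N(0).
= (785 − 167) / 1893 = 618 / 1893 = 0.326466.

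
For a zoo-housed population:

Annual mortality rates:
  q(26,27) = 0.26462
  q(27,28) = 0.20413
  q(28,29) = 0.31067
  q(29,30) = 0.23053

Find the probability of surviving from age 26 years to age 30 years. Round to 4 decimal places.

0.3104

Survival from 26 to 30 is the product of surviving each interval: (1 − 0.26462) × (1 − 0.20413) × (1 − 0.31067) × (1 − 0.23053).
= 0.73538 × 0.79587 × 0.68933 × 0.76947 = 0.310437.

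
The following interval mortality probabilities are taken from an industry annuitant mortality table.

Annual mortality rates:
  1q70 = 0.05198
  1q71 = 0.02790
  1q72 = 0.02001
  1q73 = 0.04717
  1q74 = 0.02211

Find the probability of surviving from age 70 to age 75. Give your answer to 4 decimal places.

Chaining the interval survival probabilities: (1 − 0.05198) × (1 − 0.02790) × (1 − 0.02001) × (1 − 0.04717) × (1 − 0.02211).
= 0.94802 × 0.97210 × 0.97999 × 0.95283 × 0.97789 = 0.841503.

0.8415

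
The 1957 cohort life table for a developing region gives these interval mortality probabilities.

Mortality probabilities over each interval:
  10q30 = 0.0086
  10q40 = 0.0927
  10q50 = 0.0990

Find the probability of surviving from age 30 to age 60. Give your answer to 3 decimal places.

0.810

Survival from 30 to 60 is the product of surviving each interval: (1 − 0.0086) × (1 − 0.0927) × (1 − 0.0990).
= 0.9914 × 0.9073 × 0.9010 = 0.810447.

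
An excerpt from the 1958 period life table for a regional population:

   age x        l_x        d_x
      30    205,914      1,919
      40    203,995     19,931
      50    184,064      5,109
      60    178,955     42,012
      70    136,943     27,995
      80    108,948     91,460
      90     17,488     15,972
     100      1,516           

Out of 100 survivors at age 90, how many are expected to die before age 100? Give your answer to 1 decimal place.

The relevant probability is 1 − 1,516/17,488 = 0.913312.
Expected number = 100 × 0.913312 = 91.3.

91.3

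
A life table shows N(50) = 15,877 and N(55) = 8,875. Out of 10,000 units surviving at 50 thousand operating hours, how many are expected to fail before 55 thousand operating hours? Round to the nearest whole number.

4410

The relevant probability is 1 − 8,875/15,877 = 0.441015.
Expected number = 10,000 × 0.441015 = 4410.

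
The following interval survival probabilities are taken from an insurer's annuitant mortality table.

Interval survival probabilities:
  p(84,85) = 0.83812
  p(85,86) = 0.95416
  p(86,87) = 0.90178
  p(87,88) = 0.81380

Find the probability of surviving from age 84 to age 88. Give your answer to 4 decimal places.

0.5869

Survival from 84 to 88 is the product of surviving each interval: 0.83812 × 0.95416 × 0.90178 × 0.81380.
= 0.586875.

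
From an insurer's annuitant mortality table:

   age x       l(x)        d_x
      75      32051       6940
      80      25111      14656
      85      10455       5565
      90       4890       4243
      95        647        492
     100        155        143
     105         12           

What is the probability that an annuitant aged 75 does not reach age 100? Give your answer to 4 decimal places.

0.9952

P(die before 100 | alive at 75) = 1 − l(100)/l(75) = 1 − 155/32051 = (31896)/32051 = 0.995164.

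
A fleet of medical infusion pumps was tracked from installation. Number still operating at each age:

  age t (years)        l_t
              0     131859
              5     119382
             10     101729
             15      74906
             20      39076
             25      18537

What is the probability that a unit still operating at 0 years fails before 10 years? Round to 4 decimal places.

0.2285

P(fail before 10 | operational at 0) = 1 − l_10/l_0 = 1 − 101729/131859 = (30130)/131859 = 0.228502.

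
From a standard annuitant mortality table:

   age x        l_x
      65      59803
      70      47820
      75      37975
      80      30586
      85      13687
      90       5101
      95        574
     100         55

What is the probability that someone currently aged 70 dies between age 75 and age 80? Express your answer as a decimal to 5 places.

This is the probability of reaching 75 but not 80, conditional on being alive at 70: (l_75 − l_80) / l_70.
= (37975 − 30586) / 47820 = 7389 / 47820 = 0.154517.

0.15452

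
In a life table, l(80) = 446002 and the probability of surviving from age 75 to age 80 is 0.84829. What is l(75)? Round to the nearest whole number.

525766

l(75) = l(80) / p = 446002 / 0.84829 = 525766.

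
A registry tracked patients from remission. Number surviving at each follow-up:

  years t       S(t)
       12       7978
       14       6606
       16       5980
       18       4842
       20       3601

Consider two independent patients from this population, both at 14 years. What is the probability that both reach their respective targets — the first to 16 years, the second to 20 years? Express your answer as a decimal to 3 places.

p₁ = S(16)/S(14) = 5980/6606 = 0.905238; p₂ = S(20)/S(14) = 3601/6606 = 0.545111.
P(both) = p₁ × p₂ = 0.905238 × 0.545111 = 0.493455.

0.493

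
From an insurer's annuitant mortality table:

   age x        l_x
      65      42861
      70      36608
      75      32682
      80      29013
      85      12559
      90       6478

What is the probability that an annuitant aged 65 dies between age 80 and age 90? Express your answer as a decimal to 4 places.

We want 15|10q65 = (l_80 − l_90)/l_65.
This is the probability of reaching 80 but not 90, conditional on being alive at 65: (l_80 − l_90) / l_65.
= (29013 − 6478) / 42861 = 22535 / 42861 = 0.525769.

0.5258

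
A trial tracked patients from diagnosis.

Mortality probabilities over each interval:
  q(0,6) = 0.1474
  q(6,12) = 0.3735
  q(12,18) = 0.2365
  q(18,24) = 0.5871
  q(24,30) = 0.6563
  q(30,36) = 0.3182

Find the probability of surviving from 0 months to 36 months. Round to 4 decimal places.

P(survive 0→36) = (1 − 0.1474) × (1 − 0.3735) × (1 − 0.2365) × (1 − 0.5871) × (1 − 0.6563) × (1 − 0.3182).
= 0.8526 × 0.6265 × 0.7635 × 0.4129 × 0.3437 × 0.6818 = 0.039460.

0.0395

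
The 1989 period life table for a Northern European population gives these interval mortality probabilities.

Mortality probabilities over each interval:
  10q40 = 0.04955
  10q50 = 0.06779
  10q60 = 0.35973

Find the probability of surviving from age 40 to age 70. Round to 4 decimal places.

Chaining the interval survival probabilities: (1 − 0.04955) × (1 − 0.06779) × (1 − 0.35973).
= 0.95045 × 0.93221 × 0.64027 = 0.567291.

0.5673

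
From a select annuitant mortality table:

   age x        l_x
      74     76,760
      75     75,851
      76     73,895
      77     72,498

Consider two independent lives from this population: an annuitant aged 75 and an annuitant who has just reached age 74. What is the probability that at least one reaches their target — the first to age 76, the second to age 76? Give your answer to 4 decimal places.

p₁ = l_76/l_75 = 73,895/75,851 = 0.974213; p₂ = l_76/l_74 = 73,895/76,760 = 0.962676.
P(at least one) = 1 − (1−p₁)(1−p₂) = 1 − 0.025787 × 0.037324 = 0.999038.

0.9990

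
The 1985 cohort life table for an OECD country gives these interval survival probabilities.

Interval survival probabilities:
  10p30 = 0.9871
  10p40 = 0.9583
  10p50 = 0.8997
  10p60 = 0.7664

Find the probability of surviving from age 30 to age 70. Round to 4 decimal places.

40p30 = 0.9871 × 0.9583 × 0.8997 × 0.7664.
= 0.652253.

0.6523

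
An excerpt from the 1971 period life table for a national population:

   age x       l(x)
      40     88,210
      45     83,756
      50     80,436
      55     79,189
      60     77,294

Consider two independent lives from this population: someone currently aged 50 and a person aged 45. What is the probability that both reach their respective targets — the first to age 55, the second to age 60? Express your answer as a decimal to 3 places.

0.909

p₁ = l(55)/l(50) = 79,189/80,436 = 0.984497; p₂ = l(60)/l(45) = 77,294/83,756 = 0.922847.
P(both) = p₁ × p₂ = 0.984497 × 0.922847 = 0.908540.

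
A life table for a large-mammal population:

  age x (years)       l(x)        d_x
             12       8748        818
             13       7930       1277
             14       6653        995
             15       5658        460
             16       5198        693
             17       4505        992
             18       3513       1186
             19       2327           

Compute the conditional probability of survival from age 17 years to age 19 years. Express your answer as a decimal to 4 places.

0.5165

The conditional survival probability is l(19)/l(17) = 2327/4505 = 0.516537.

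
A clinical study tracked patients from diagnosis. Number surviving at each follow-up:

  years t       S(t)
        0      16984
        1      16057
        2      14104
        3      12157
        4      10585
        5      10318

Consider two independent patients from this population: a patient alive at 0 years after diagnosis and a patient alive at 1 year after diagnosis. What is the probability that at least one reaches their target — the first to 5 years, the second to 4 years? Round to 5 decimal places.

p₁ = S(5)/S(0) = 10318/16984 = 0.607513; p₂ = S(4)/S(1) = 10585/16057 = 0.659214.
P(at least one) = 1 − (1−p₁)(1−p₂) = 1 − 0.392487 × 0.340786 = 0.866246.

0.86625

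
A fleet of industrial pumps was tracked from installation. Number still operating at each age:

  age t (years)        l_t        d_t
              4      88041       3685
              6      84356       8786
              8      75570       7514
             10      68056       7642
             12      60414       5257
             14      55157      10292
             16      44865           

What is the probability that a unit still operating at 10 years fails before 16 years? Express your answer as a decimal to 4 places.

0.3408

P(fail before 16 | operational at 10) = 1 − l_16/l_10 = 1 − 44865/68056 = (23191)/68056 = 0.340763.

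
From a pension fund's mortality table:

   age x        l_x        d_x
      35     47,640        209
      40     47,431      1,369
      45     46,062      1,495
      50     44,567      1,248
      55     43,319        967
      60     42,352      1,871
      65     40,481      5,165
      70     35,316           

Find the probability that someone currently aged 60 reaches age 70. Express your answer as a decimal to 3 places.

The conditional survival probability is l_70/l_60 = 35,316/42,352 = 0.833869.

0.834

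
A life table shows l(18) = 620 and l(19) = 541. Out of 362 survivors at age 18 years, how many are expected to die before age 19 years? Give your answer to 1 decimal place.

46.1

The relevant probability is 1 − 541/620 = 0.127419.
Expected number = 362 × 0.127419 = 46.1.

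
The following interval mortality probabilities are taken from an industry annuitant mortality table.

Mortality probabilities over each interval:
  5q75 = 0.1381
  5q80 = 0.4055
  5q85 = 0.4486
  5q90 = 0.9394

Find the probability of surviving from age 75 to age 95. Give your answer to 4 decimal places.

0.0171

Chaining the interval survival probabilities: (1 − 0.1381) × (1 − 0.4055) × (1 − 0.4486) × (1 − 0.9394).
= 0.8619 × 0.5945 × 0.5514 × 0.0606 = 0.017122.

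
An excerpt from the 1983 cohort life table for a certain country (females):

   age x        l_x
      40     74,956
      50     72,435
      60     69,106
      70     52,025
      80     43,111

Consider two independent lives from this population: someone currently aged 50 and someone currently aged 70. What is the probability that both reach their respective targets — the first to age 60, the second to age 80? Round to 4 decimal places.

p₁ = l_60/l_50 = 69,106/72,435 = 0.954042; p₂ = l_80/l_70 = 43,111/52,025 = 0.828659.
P(both) = p₁ × p₂ = 0.954042 × 0.828659 = 0.790575.

0.7906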